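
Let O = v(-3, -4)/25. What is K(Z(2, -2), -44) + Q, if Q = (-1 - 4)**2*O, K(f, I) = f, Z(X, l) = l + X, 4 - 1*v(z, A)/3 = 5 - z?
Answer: -12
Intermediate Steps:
v(z, A) = -3 + 3*z (v(z, A) = 12 - 3*(5 - z) = 12 + (-15 + 3*z) = -3 + 3*z)
O = -12/25 (O = (-3 + 3*(-3))/25 = (-3 - 9)*(1/25) = -12*1/25 = -12/25 ≈ -0.48000)
Z(X, l) = X + l
Q = -12 (Q = (-1 - 4)**2*(-12/25) = (-5)**2*(-12/25) = 25*(-12/25) = -12)
K(Z(2, -2), -44) + Q = (2 - 2) - 12 = 0 - 12 = -12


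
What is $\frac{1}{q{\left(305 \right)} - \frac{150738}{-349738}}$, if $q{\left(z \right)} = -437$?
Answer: $- \frac{174869}{76342384} \approx -0.0022906$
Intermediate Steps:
$\frac{1}{q{\left(305 \right)} - \frac{150738}{-349738}} = \frac{1}{-437 - \frac{150738}{-349738}} = \frac{1}{-437 - - \frac{75369}{174869}} = \frac{1}{-437 + \frac{75369}{174869}} = \frac{1}{- \frac{76342384}{174869}} = - \frac{174869}{76342384}$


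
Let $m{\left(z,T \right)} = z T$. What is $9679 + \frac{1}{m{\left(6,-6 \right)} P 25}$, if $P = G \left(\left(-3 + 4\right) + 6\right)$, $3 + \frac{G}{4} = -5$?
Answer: $\frac{1951286401}{201600} \approx 9679.0$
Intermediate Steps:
$G = -32$ ($G = -12 + 4 \left(-5\right) = -12 - 20 = -32$)
$m{\left(z,T \right)} = T z$
$P = -224$ ($P = - 32 \left(\left(-3 + 4\right) + 6\right) = - 32 \left(1 + 6\right) = \left(-32\right) 7 = -224$)
$9679 + \frac{1}{m{\left(6,-6 \right)} P 25} = 9679 + \frac{1}{\left(-6\right) 6 \left(-224\right) 25} = 9679 + \frac{1}{\left(-36\right) \left(-224\right) 25} = 9679 + \frac{1}{8064 \cdot 25} = 9679 + \frac{1}{201600} = \frac{1951286401}{201600}$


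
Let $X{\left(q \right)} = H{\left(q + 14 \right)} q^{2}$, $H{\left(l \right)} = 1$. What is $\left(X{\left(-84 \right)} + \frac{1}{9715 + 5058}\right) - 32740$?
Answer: $- \frac{379429731}{14773} \approx -25684.0$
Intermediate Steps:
$X{\left(q \right)} = q^{2}$ ($X{\left(q \right)} = 1 q^{2} = q^{2}$)
$\left(X{\left(-84 \right)} + \frac{1}{9715 + 5058}\right) - 32740 = \left(\left(-84\right)^{2} + \frac{1}{9715 + 5058}\right) - 32740 = \left(7056 + \frac{1}{14773}\right) - 32740 = \frac{104238289}{14773} - 32740 = - \frac{379429731}{14773}$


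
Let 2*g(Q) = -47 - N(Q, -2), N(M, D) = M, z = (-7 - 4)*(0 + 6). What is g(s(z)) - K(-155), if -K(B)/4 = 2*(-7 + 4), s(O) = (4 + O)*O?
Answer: -4187/2 ≈ -2093.5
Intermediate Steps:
z = -66 (z = -11*6 = -66)
s(O) = O*(4 + O)
K(B) = 24 (K(B) = -8*(-7 + 4) = -8*(-3) = -4*(-6) = 24)
g(Q) = -47/2 - Q/2 (g(Q) = (-47 - Q)/2 = -47/2 - Q/2)
g(s(z)) - K(-155) = (-47/2 - (-33)*(4 - 66)) - 1*24 = (-47/2 - (-33)*(-62)) - 24 = (-47/2 - ½*4092) - 24 = (-47/2 - 2046) - 24 = -4139/2 - 24 = -4187/2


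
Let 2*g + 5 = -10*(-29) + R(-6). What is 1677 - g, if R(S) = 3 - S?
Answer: 1530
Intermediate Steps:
g = 147 (g = -5/2 + (-10*(-29) + (3 - 1*(-6)))/2 = -5/2 + (290 + (3 + 6))/2 = -5/2 + (290 + 9)/2 = -5/2 + (½)*299 = -5/2 + 299/2 = 147)
1677 - g = 1677 - 1*147 = 1677 - 147 = 1530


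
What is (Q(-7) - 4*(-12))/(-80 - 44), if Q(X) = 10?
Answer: -29/62 ≈ -0.46774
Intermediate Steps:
(Q(-7) - 4*(-12))/(-80 - 44) = (10 - 4*(-12))/(-80 - 44) = (10 + 48)/(-124) = 58*(-1/124) = -29/62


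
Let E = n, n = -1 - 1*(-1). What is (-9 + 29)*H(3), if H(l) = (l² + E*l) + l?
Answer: 240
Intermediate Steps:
n = 0 (n = -1 + 1 = 0)
E = 0
H(l) = l + l² (H(l) = (l² + 0*l) + l = (l² + 0) + l = l² + l = l + l²)
(-9 + 29)*H(3) = (-9 + 29)*(3*(1 + 3)) = 20*(3*4) = 20*12 = 240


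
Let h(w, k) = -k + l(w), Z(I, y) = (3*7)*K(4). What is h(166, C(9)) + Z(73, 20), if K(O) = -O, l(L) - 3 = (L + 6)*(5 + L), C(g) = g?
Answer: 29322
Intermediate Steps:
l(L) = 3 + (5 + L)*(6 + L) (l(L) = 3 + (L + 6)*(5 + L) = 3 + (6 + L)*(5 + L) = 3 + (5 + L)*(6 + L))
Z(I, y) = -84 (Z(I, y) = (3*7)*(-1*4) = 21*(-4) = -84)
h(w, k) = 33 + w² - k + 11*w (h(w, k) = -k + (33 + w² + 11*w) = 33 + w² - k + 11*w)
h(166, C(9)) + Z(73, 20) = (33 + 166² - 1*9 + 11*166) - 84 = (33 + 27556 - 9 + 1826) - 84 = 29406 - 84 = 29322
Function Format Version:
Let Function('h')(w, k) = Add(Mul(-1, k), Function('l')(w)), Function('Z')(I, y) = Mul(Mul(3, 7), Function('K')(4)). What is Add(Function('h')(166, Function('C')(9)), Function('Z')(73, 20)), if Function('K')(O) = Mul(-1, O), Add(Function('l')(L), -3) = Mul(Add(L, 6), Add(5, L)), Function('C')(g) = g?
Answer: 29322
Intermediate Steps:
Function('l')(L) = Add(3, Mul(Add(5, L), Add(6, L))) (Function('l')(L) = Add(3, Mul(Add(L, 6), Add(5, L))) = Add(3, Mul(Add(6, L), Add(5, L))) = Add(3, Mul(Add(5, L), Add(6, L))))
Function('Z')(I, y) = -84 (Function('Z')(I, y) = Mul(Mul(3, 7), Mul(-1, 4)) = Mul(21, -4) = -84)
Function('h')(w, k) = Add(33, Pow(w, 2), Mul(-1, k), Mul(11, w)) (Function('h')(w, k) = Add(Mul(-1, k), Add(33, Pow(w, 2), Mul(11, w))) = Add(33, Pow(w, 2), Mul(-1, k), Mul(11, w)))
Add(Function('h')(166, Function('C')(9)), Function('Z')(73, 20)) = Add(Add(33, Pow(166, 2), Mul(-1, 9), Mul(11, 166)), -84) = Add(Add(33, 27556, -9, 1826), -84) = Add(29406, -84) = 29322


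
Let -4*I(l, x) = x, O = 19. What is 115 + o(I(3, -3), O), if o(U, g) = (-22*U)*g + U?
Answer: -791/4 ≈ -197.75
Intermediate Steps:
I(l, x) = -x/4
o(U, g) = U - 22*U*g (o(U, g) = -22*U*g + U = U - 22*U*g)
115 + o(I(3, -3), O) = 115 + (-1/4*(-3))*(1 - 22*19) = 115 + 3*(1 - 418)/4 = 115 + (3/4)*(-417) = 115 - 1251/4 = -791/4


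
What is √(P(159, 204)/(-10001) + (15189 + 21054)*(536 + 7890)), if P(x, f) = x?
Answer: √30544459774153359/10001 ≈ 17475.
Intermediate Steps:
√(P(159, 204)/(-10001) + (15189 + 21054)*(536 + 7890)) = √(159/(-10001) + (15189 + 21054)*(536 + 7890)) = √(159*(-1/10001) + 36243*8426) = √(-159/10001 + 305383518) = √(3054140563359/10001) = √30544459774153359/10001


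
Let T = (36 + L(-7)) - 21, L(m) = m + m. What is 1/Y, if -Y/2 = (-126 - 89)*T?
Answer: 1/430 ≈ 0.0023256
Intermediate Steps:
L(m) = 2*m
T = 1 (T = (36 + 2*(-7)) - 21 = (36 - 14) - 21 = 22 - 21 = 1)
Y = 430 (Y = -2*(-126 - 89) = -(-430) = -2*(-215) = 430)
1/Y = 1/430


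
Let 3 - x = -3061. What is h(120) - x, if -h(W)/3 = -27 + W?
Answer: -3343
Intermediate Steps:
x = 3064 (x = 3 - 1*(-3061) = 3 + 3061 = 3064)
h(W) = 81 - 3*W (h(W) = -3*(-27 + W) = 81 - 3*W)
h(120) - x = (81 - 3*120) - 1*3064 = (81 - 360) - 3064 = -279 - 3064 = -3343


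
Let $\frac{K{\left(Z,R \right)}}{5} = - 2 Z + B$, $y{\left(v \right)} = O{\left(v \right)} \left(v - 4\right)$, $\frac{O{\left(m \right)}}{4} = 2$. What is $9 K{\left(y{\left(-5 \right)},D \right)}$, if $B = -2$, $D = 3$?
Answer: $6390$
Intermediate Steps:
$O{\left(m \right)} = 8$ ($O{\left(m \right)} = 4 \cdot 2 = 8$)
$y{\left(v \right)} = -32 + 8 v$ ($y{\left(v \right)} = 8 \left(v - 4\right) = 8 \left(-4 + v\right) = -32 + 8 v$)
$K{\left(Z,R \right)} = -10 - 10 Z$ ($K{\left(Z,R \right)} = 5 \left(- 2 Z - 2\right) = 5 \left(-2 - 2 Z\right) = -10 - 10 Z$)
$9 K{\left(y{\left(-5 \right)},D \right)} = 9 \left(-10 - 10 \left(-32 + 8 \left(-5\right)\right)\right) = 9 \left(-10 - 10 \left(-32 - 40\right)\right) = 9 \left(-10 - -720\right) = 9 \left(-10 + 720\right) = 9 \cdot 710 = 6390$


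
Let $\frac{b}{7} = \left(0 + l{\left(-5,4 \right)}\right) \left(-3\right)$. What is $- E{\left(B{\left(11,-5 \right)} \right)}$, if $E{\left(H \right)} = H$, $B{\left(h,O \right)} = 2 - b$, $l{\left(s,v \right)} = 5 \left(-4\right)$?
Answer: $418$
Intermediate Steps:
$l{\left(s,v \right)} = -20$
$b = 420$ ($b = 7 \left(0 - 20\right) \left(-3\right) = 7 \left(\left(-20\right) \left(-3\right)\right) = 7 \cdot 60 = 420$)
$B{\left(h,O \right)} = -418$ ($B{\left(h,O \right)} = 2 - 420 = -418$)
$- E{\left(B{\left(11,-5 \right)} \right)} = \left(-1\right) \left(-418\right) = 418$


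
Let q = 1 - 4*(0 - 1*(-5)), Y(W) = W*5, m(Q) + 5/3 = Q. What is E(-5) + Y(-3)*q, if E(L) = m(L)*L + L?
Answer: 940/3 ≈ 313.33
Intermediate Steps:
m(Q) = -5/3 + Q
Y(W) = 5*W
E(L) = L + L*(-5/3 + L) (E(L) = (-5/3 + L)*L + L = L*(-5/3 + L) + L = L + L*(-5/3 + L))
q = -19 (q = 1 - 4*(0 + 5) = 1 - 4*5 = 1 - 20 = -19)
E(-5) + Y(-3)*q = (⅓)*(-5)*(-2 + 3*(-5)) + (5*(-3))*(-19) = (⅓)*(-5)*(-2 - 15) - 15*(-19) = (⅓)*(-5)*(-17) + 285 = 85/3 + 285 = 940/3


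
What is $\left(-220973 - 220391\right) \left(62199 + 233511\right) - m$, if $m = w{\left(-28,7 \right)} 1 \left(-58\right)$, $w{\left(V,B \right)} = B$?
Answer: $-130515748034$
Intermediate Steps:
$m = -406$ ($m = 7 \cdot 1 \left(-58\right) = 7 \left(-58\right) = -406$)
$\left(-220973 - 220391\right) \left(62199 + 233511\right) - m = \left(-220973 - 220391\right) \left(62199 + 233511\right) - -406 = \left(-441364\right) 295710 + 406 = -130515748440 + 406 = -130515748034$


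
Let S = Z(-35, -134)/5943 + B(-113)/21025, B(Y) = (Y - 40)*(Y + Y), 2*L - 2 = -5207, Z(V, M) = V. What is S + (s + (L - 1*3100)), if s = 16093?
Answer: 371004028919/35700450 ≈ 10392.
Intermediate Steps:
L = -5205/2 (L = 1 + (½)*(-5207) = 1 - 5207/2 = -5205/2 ≈ -2602.5)
B(Y) = 2*Y*(-40 + Y) (B(Y) = (-40 + Y)*(2*Y) = 2*Y*(-40 + Y))
S = 29251597/17850225 (S = -35/5943 + (2*(-113)*(-40 - 113))/21025 = -35*1/5943 + (2*(-113)*(-153))*(1/21025) = -5/849 + 34578*(1/21025) = -5/849 + 34578/21025 = 29251597/17850225 ≈ 1.6387)
S + (s + (L - 1*3100)) = 29251597/17850225 + (16093 + (-5205/2 - 1*3100)) = 29251597/17850225 + (16093 + (-5205/2 - 3100)) = 29251597/17850225 + (16093 - 11405/2) = 29251597/17850225 + 20781/2 = 371004028919/35700450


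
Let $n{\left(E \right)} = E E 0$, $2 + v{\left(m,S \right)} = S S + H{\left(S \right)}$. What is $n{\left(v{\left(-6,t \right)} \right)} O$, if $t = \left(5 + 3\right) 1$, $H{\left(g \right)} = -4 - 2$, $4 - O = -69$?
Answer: $0$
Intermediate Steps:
$O = 73$ ($O = 4 - -69 = 4 + 69 = 73$)
$H{\left(g \right)} = -6$ ($H{\left(g \right)} = -4 - 2 = -6$)
$t = 8$ ($t = 8 \cdot 1 = 8$)
$v{\left(m,S \right)} = -8 + S^{2}$ ($v{\left(m,S \right)} = -2 + \left(S S - 6\right) = -2 + \left(S^{2} - 6\right) = -2 + \left(-6 + S^{2}\right) = -8 + S^{2}$)
$n{\left(E \right)} = 0$ ($n{\left(E \right)} = E^{2} \cdot 0 = 0$)
$n{\left(v{\left(-6,t \right)} \right)} O = 0 \cdot 73 = 0$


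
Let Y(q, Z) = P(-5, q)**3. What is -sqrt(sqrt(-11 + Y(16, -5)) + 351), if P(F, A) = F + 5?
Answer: -sqrt(351 + I*sqrt(11)) ≈ -18.735 - 0.088513*I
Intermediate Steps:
P(F, A) = 5 + F
Y(q, Z) = 0 (Y(q, Z) = (5 - 5)**3 = 0**3 = 0)
-sqrt(sqrt(-11 + Y(16, -5)) + 351) = -sqrt(sqrt(-11 + 0) + 351) = -sqrt(sqrt(-11) + 351) = -sqrt(I*sqrt(11) + 351) = -sqrt(351 + I*sqrt(11))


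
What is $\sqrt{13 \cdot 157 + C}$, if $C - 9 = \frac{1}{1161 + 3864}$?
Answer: $\frac{\sqrt{2070551451}}{1005} \approx 45.277$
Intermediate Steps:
$C = \frac{45226}{5025}$ ($C = 9 + \frac{1}{1161 + 3864} = 9 + \frac{1}{5025} = \frac{45226}{5025} \approx 9.0002$)
$\sqrt{13 \cdot 157 + C} = \sqrt{13 \cdot 157 + \frac{45226}{5025}} = \sqrt{2041 + \frac{45226}{5025}} = \sqrt{\frac{10301251}{5025}} = \frac{\sqrt{2070551451}}{1005}$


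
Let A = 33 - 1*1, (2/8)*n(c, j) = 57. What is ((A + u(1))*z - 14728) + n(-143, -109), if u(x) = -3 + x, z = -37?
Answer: -15610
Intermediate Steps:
n(c, j) = 228 (n(c, j) = 4*57 = 228)
A = 32 (A = 33 - 1 = 32)
((A + u(1))*z - 14728) + n(-143, -109) = ((32 + (-3 + 1))*(-37) - 14728) + 228 = ((32 - 2)*(-37) - 14728) + 228 = (30*(-37) - 14728) + 228 = (-1110 - 14728) + 228 = -15838 + 228 = -15610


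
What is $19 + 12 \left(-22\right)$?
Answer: $-245$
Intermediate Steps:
$19 + 12 \left(-22\right) = 19 - 264 = -245$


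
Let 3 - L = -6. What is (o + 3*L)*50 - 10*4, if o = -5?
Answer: 1060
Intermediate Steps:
L = 9 (L = 3 - 1*(-6) = 3 + 6 = 9)
(o + 3*L)*50 - 10*4 = (-5 + 3*9)*50 - 10*4 = (-5 + 27)*50 - 40 = 22*50 - 40 = 1100 - 40 = 1060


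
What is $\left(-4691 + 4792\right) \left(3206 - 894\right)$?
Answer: $233512$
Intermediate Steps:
$\left(-4691 + 4792\right) \left(3206 - 894\right) = 101 \cdot 2312 = 233512$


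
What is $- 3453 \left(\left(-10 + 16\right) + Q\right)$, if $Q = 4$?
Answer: $-34530$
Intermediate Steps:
$- 3453 \left(\left(-10 + 16\right) + Q\right) = - 3453 \left(\left(-10 + 16\right) + 4\right) = - 3453 \left(6 + 4\right) = \left(-3453\right) 10 = -34530$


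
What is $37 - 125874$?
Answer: $-125837$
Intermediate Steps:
$37 - 125874 = -125837$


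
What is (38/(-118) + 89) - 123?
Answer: -2025/59 ≈ -34.322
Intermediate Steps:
(38/(-118) + 89) - 123 = (38*(-1/118) + 89) - 123 = (-19/59 + 89) - 123 = 5232/59 - 123 = -2025/59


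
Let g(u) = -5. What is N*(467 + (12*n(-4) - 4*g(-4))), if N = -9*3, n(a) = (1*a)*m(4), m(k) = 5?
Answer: -6669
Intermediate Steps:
n(a) = 5*a (n(a) = (1*a)*5 = a*5 = 5*a)
N = -27
N*(467 + (12*n(-4) - 4*g(-4))) = -27*(467 + (12*(5*(-4)) - 4*(-5))) = -27*(467 + (12*(-20) + 20)) = -27*(467 + (-240 + 20)) = -27*(467 - 220) = -27*247 = -6669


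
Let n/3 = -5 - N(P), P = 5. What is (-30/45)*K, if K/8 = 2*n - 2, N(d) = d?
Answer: 992/3 ≈ 330.67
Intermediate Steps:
n = -30 (n = 3*(-5 - 1*5) = 3*(-5 - 5) = 3*(-10) = -30)
K = -496 (K = 8*(2*(-30) - 2) = 8*(-60 - 2) = 8*(-62) = -496)
(-30/45)*K = (-30/45)*(-496) = ((1/45)*(-30))*(-496) = -⅔*(-496) = 992/3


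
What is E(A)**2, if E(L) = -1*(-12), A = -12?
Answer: 144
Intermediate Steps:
E(L) = 12
E(A)**2 = 12**2 = 144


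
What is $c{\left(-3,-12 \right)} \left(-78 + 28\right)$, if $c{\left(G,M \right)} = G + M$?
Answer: $750$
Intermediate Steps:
$c{\left(-3,-12 \right)} \left(-78 + 28\right) = \left(-3 - 12\right) \left(-78 + 28\right) = \left(-15\right) \left(-50\right) = 750$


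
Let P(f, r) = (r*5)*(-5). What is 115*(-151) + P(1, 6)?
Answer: -17515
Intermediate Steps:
P(f, r) = -25*r (P(f, r) = (5*r)*(-5) = -25*r)
115*(-151) + P(1, 6) = 115*(-151) - 25*6 = -17365 - 150 = -17515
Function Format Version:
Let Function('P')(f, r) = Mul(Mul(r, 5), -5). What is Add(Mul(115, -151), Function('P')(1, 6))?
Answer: -17515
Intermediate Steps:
Function('P')(f, r) = Mul(-25, r) (Function('P')(f, r) = Mul(Mul(5, r), -5) = Mul(-25, r))
Add(Mul(115, -151), Function('P')(1, 6)) = Add(Mul(115, -151), Mul(-25, 6)) = Add(-17365, -150) = -17515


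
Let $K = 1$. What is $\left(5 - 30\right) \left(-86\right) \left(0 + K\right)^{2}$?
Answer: $2150$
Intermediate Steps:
$\left(5 - 30\right) \left(-86\right) \left(0 + K\right)^{2} = \left(5 - 30\right) \left(-86\right) \left(0 + 1\right)^{2} = \left(5 - 30\right) \left(-86\right) 1^{2} = \left(-25\right) \left(-86\right) 1 = 2150 \cdot 1 = 2150$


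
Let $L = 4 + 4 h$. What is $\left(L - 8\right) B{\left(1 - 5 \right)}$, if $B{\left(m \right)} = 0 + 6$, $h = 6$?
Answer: $120$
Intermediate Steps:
$B{\left(m \right)} = 6$
$L = 28$ ($L = 4 + 4 \cdot 6 = 4 + 24 = 28$)
$\left(L - 8\right) B{\left(1 - 5 \right)} = \left(28 - 8\right) 6 = 20 \cdot 6 = 120$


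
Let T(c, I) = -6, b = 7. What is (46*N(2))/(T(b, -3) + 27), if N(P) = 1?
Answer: 46/21 ≈ 2.1905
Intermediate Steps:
(46*N(2))/(T(b, -3) + 27) = (46*1)/(-6 + 27) = 46/21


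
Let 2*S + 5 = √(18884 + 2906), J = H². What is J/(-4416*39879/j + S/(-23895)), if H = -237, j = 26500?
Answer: -6315119993828164889250/747157840871453915807 + 19884612543750*√21790/747157840871453915807 ≈ -8.4522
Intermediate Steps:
J = 56169 (J = (-237)² = 56169)
S = -5/2 + √21790/2 (S = -5/2 + √(18884 + 2906)/2 = -5/2 + √21790/2 ≈ 71.307)
J/(-4416*39879/j + S/(-23895)) = 56169/(-4416/(26500/39879) + (-5/2 + √21790/2)/(-23895)) = 56169/(-4416/(26500*(1/39879)) + (-5/2 + √21790/2)*(-1/23895)) = 56169/(-4416/26500/39879 + (1/9558 - √21790/47790)) = 56169/(-4416*39879/26500 + (1/9558 - √21790/47790)) = 56169/(-44026416/6625 + (1/9558 - √21790/47790)) = 56169/(-420804477503/63321750 - √21790/47790)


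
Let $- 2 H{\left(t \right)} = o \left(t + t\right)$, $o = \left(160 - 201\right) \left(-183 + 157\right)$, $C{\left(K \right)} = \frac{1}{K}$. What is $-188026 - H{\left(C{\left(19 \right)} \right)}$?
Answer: $- \frac{3571428}{19} \approx -1.8797 \cdot 10^{5}$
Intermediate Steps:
$o = 1066$ ($o = \left(-41\right) \left(-26\right) = 1066$)
$H{\left(t \right)} = - 1066 t$ ($H{\left(t \right)} = - \frac{1066 \left(t + t\right)}{2} = - \frac{1066 \cdot 2 t}{2} = - \frac{2132 t}{2} = - 1066 t$)
$-188026 - H{\left(C{\left(19 \right)} \right)} = -188026 - - \frac{1066}{19} = -188026 + \frac{1066}{19} = - \frac{3571428}{19}$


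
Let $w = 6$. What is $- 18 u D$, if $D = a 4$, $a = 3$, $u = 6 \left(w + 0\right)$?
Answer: $-7776$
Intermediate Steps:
$u = 36$ ($u = 6 \left(6 + 0\right) = 6 \cdot 6 = 36$)
$D = 12$ ($D = 3 \cdot 4 = 12$)
$- 18 u D = \left(-18\right) 36 \cdot 12 = \left(-648\right) 12 = -7776$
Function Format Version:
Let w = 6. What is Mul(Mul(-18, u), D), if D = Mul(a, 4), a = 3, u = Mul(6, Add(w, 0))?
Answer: -7776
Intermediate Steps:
u = 36 (u = Mul(6, Add(6, 0)) = Mul(6, 6) = 36)
D = 12 (D = Mul(3, 4) = 12)
Mul(Mul(-18, u), D) = Mul(Mul(-18, 36), 12) = Mul(-648, 12) = -7776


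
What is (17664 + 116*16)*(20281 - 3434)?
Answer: 328853440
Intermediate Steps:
(17664 + 116*16)*(20281 - 3434) = (17664 + 1856)*16847 = 19520*16847 = 328853440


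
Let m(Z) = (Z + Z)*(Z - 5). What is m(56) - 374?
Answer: 5338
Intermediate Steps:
m(Z) = 2*Z*(-5 + Z) (m(Z) = (2*Z)*(-5 + Z) = 2*Z*(-5 + Z))
m(56) - 374 = 2*56*(-5 + 56) - 374 = 2*56*51 - 374 = 5712 - 374 = 5338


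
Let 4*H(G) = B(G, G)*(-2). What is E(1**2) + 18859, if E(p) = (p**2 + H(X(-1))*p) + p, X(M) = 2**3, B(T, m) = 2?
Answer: 18860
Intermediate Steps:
X(M) = 8
H(G) = -1 (H(G) = (2*(-2))/4 = (1/4)*(-4) = -1)
E(p) = p**2 (E(p) = (p**2 - p) + p = p**2)
E(1**2) + 18859 = (1**2)**2 + 18859 = 1**2 + 18859 = 1 + 18859 = 18860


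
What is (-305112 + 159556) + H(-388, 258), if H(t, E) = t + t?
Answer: -146332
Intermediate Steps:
H(t, E) = 2*t
(-305112 + 159556) + H(-388, 258) = (-305112 + 159556) + 2*(-388) = -145556 - 776 = -146332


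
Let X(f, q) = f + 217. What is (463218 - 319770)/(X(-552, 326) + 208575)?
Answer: 17931/26030 ≈ 0.68886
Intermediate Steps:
X(f, q) = 217 + f
(463218 - 319770)/(X(-552, 326) + 208575) = (463218 - 319770)/((217 - 552) + 208575) = 143448/(-335 + 208575) = 143448/208240 = 143448*(1/208240) = 17931/26030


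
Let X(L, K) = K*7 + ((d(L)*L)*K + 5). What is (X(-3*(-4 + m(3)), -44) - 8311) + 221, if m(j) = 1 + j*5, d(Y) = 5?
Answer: -473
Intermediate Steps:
m(j) = 1 + 5*j
X(L, K) = 5 + 7*K + 5*K*L (X(L, K) = K*7 + ((5*L)*K + 5) = 7*K + (5*K*L + 5) = 7*K + (5 + 5*K*L) = 5 + 7*K + 5*K*L)
(X(-3*(-4 + m(3)), -44) - 8311) + 221 = ((5 + 7*(-44) + 5*(-44)*(-3*(-4 + (1 + 5*3)))) - 8311) + 221 = ((5 - 308 + 5*(-44)*(-3*(-4 + (1 + 15)))) - 8311) + 221 = ((5 - 308 + 5*(-44)*(-3*(-4 + 16))) - 8311) + 221 = ((5 - 308 + 5*(-44)*(-3*12)) - 8311) + 221 = ((5 - 308 + 5*(-44)*(-36)) - 8311) + 221 = ((5 - 308 + 7920) - 8311) + 221 = (7617 - 8311) + 221 = -694 + 221 = -473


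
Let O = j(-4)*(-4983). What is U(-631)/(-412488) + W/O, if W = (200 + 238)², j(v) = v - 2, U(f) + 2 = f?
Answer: 1465782839/228380856 ≈ 6.4182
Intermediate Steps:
U(f) = -2 + f
j(v) = -2 + v
W = 191844 (W = 438² = 191844)
O = 29898 (O = (-2 - 4)*(-4983) = -6*(-4983) = 29898)
U(-631)/(-412488) + W/O = (-2 - 631)/(-412488) + 191844/29898 = -633*(-1/412488) + 191844*(1/29898) = 211/137496 + 10658/1661 = 1465782839/228380856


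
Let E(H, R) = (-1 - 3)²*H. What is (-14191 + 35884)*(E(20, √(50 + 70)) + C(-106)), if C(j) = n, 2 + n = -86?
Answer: 5032776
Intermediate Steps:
E(H, R) = 16*H (E(H, R) = (-4)²*H = 16*H)
n = -88 (n = -2 - 86 = -88)
C(j) = -88
(-14191 + 35884)*(E(20, √(50 + 70)) + C(-106)) = (-14191 + 35884)*(16*20 - 88) = 21693*(320 - 88) = 21693*232 = 5032776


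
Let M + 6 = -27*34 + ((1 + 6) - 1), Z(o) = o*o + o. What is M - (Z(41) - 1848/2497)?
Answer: -599112/227 ≈ -2639.3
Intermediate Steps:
Z(o) = o + o² (Z(o) = o² + o = o + o²)
M = -918 (M = -6 + (-27*34 + ((1 + 6) - 1)) = -6 + (-918 + (7 - 1)) = -6 + (-918 + 6) = -6 - 912 = -918)
M - (Z(41) - 1848/2497) = -918 - (41*(1 + 41) - 1848/2497) = -918 - (41*42 - 1848*1/2497) = -918 - (1722 - 168/227) = -918 - 1*390726/227 = -918 - 390726/227 = -599112/227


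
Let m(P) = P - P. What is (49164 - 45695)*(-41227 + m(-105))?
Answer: -143016463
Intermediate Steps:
m(P) = 0
(49164 - 45695)*(-41227 + m(-105)) = (49164 - 45695)*(-41227 + 0) = 3469*(-41227) = -143016463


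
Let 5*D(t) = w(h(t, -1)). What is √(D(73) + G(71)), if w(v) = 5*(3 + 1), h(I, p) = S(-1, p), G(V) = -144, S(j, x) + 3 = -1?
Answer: 2*I*√35 ≈ 11.832*I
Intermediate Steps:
S(j, x) = -4 (S(j, x) = -3 - 1 = -4)
h(I, p) = -4
w(v) = 20 (w(v) = 5*4 = 20)
D(t) = 4 (D(t) = (⅕)*20 = 4)
√(D(73) + G(71)) = √(4 - 144) = √(-140) = 2*I*√35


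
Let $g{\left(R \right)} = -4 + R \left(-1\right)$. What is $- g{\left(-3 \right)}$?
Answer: $1$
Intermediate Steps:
$g{\left(R \right)} = -4 - R$
$- g{\left(-3 \right)} = - (-4 - -3) = - (-4 + 3) = \left(-1\right) \left(-1\right) = 1$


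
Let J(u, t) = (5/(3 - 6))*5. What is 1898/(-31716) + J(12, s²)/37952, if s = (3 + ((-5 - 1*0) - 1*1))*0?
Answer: -18074299/300921408 ≈ -0.060063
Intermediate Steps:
s = 0 (s = (3 + ((-5 + 0) - 1))*0 = (3 + (-5 - 1))*0 = (3 - 6)*0 = -3*0 = 0)
J(u, t) = -25/3 (J(u, t) = (5/(-3))*5 = (5*(-⅓))*5 = -5/3*5 = -25/3)
1898/(-31716) + J(12, s²)/37952 = 1898/(-31716) - 25/3/37952 = 1898*(-1/31716) - 25/3*1/37952 = -949/15858 - 25/113856 = -18074299/300921408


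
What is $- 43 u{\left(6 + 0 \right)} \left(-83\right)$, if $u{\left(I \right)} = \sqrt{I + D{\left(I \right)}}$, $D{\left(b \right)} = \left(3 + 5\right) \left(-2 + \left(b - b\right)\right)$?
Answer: $3569 i \sqrt{10} \approx 11286.0 i$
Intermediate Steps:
$D{\left(b \right)} = -16$ ($D{\left(b \right)} = 8 \left(-2 + 0\right) = 8 \left(-2\right) = -16$)
$u{\left(I \right)} = \sqrt{-16 + I}$ ($u{\left(I \right)} = \sqrt{I - 16} = \sqrt{-16 + I}$)
$- 43 u{\left(6 + 0 \right)} \left(-83\right) = - 43 \sqrt{-16 + \left(6 + 0\right)} \left(-83\right) = - 43 \sqrt{-16 + 6} \left(-83\right) = - 43 \sqrt{-10} \left(-83\right) = - 43 i \sqrt{10} \left(-83\right) = 3569 i \sqrt{10}$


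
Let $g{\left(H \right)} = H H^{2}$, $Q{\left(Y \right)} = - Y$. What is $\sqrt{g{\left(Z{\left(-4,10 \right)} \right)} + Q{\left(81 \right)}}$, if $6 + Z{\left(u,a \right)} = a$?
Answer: $i \sqrt{17} \approx 4.1231 i$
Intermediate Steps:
$Z{\left(u,a \right)} = -6 + a$
$g{\left(H \right)} = H^{3}$
$\sqrt{g{\left(Z{\left(-4,10 \right)} \right)} + Q{\left(81 \right)}} = \sqrt{\left(-6 + 10\right)^{3} - 81} = \sqrt{4^{3} - 81} = \sqrt{64 - 81} = \sqrt{-17} = i \sqrt{17}$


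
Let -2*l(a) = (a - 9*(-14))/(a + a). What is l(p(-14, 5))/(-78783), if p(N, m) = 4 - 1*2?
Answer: 16/78783 ≈ 0.00020309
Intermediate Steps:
p(N, m) = 2 (p(N, m) = 4 - 2 = 2)
l(a) = -(126 + a)/(4*a) (l(a) = -(a - 9*(-14))/(2*(a + a)) = -(a + 126)/(2*(2*a)) = -(126 + a)*1/(2*a)/2 = -(126 + a)/(4*a))
l(p(-14, 5))/(-78783) = ((¼)*(-126 - 1*2)/2)/(-78783) = ((¼)*(½)*(-126 - 2))*(-1/78783) = ((¼)*(½)*(-128))*(-1/78783) = -16*(-1/78783) = 16/78783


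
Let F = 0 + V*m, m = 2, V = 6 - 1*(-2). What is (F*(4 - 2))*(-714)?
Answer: -22848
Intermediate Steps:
V = 8 (V = 6 + 2 = 8)
F = 16 (F = 0 + 8*2 = 0 + 16 = 16)
(F*(4 - 2))*(-714) = (16*(4 - 2))*(-714) = (16*2)*(-714) = 32*(-714) = -22848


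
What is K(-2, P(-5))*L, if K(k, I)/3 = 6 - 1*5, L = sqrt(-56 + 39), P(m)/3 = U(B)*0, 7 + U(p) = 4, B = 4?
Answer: 3*I*sqrt(17) ≈ 12.369*I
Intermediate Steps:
U(p) = -3 (U(p) = -7 + 4 = -3)
P(m) = 0 (P(m) = 3*(-3*0) = 3*0 = 0)
L = I*sqrt(17) (L = sqrt(-17) = I*sqrt(17) ≈ 4.1231*I)
K(k, I) = 3 (K(k, I) = 3*(6 - 1*5) = 3*(6 - 5) = 3*1 = 3)
K(-2, P(-5))*L = 3*(I*sqrt(17)) = 3*I*sqrt(17)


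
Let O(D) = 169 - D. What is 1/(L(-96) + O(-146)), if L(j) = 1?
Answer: 1/316 ≈ 0.0031646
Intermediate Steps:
1/(L(-96) + O(-146)) = 1/(1 + (169 - 1*(-146))) = 1/(1 + (169 + 146)) = 1/(1 + 315) = 1/316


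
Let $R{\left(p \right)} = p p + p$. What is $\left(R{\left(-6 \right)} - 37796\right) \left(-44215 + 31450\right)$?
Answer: $482082990$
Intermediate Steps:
$R{\left(p \right)} = p + p^{2}$ ($R{\left(p \right)} = p^{2} + p = p + p^{2}$)
$\left(R{\left(-6 \right)} - 37796\right) \left(-44215 + 31450\right) = \left(- 6 \left(1 - 6\right) - 37796\right) \left(-44215 + 31450\right) = \left(\left(-6\right) \left(-5\right) - 37796\right) \left(-12765\right) = \left(30 - 37796\right) \left(-12765\right) = \left(-37766\right) \left(-12765\right) = 482082990$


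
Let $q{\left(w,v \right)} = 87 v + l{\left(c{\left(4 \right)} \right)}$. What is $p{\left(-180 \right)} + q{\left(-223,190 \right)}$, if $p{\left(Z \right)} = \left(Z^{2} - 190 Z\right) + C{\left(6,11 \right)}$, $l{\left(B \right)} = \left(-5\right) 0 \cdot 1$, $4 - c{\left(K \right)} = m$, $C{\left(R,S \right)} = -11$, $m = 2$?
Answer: $83119$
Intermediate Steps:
$c{\left(K \right)} = 2$ ($c{\left(K \right)} = 4 - 2 = 2$)
$l{\left(B \right)} = 0$ ($l{\left(B \right)} = 0 \cdot 1 = 0$)
$q{\left(w,v \right)} = 87 v$ ($q{\left(w,v \right)} = 87 v + 0 = 87 v$)
$p{\left(Z \right)} = -11 + Z^{2} - 190 Z$ ($p{\left(Z \right)} = \left(Z^{2} - 190 Z\right) - 11 = -11 + Z^{2} - 190 Z$)
$p{\left(-180 \right)} + q{\left(-223,190 \right)} = \left(-11 + \left(-180\right)^{2} - -34200\right) + 87 \cdot 190 = \left(-11 + 32400 + 34200\right) + 16530 = 66589 + 16530 = 83119$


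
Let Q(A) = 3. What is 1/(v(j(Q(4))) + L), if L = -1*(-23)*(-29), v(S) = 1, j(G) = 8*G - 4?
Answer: -1/666 ≈ -0.0015015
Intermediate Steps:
j(G) = -4 + 8*G
L = -667 (L = 23*(-29) = -667)
1/(v(j(Q(4))) + L) = 1/(1 - 667) = 1/(-666) = -1/666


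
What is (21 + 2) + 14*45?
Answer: 653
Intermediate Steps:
(21 + 2) + 14*45 = 23 + 630 = 653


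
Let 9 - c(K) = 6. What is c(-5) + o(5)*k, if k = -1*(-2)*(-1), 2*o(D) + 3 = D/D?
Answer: 5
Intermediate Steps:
o(D) = -1 (o(D) = -3/2 + (D/D)/2 = -3/2 + (½)*1 = -3/2 + ½ = -1)
c(K) = 3 (c(K) = 9 - 1*6 = 9 - 6 = 3)
k = -2 (k = 2*(-1) = -2)
c(-5) + o(5)*k = 3 - 1*(-2) = 3 + 2 = 5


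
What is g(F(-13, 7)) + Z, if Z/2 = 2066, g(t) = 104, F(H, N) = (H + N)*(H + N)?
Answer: 4236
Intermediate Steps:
F(H, N) = (H + N)²
Z = 4132 (Z = 2*2066 = 4132)
g(F(-13, 7)) + Z = 104 + 4132 = 4236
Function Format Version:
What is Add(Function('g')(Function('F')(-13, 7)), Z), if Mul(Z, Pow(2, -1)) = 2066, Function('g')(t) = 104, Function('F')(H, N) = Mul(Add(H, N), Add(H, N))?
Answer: 4236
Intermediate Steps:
Function('F')(H, N) = Pow(Add(H, N), 2)
Z = 4132 (Z = Mul(2, 2066) = 4132)
Add(Function('g')(Function('F')(-13, 7)), Z) = Add(104, 4132) = 4236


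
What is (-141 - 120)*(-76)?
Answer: 19836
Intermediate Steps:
(-141 - 120)*(-76) = -261*(-76) = 19836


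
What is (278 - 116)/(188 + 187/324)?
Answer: 52488/61099 ≈ 0.85907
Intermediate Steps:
(278 - 116)/(188 + 187/324) = 162/(188 + 187*(1/324)) = 162/(188 + 187/324) = 162/(61099/324) = 162*(324/61099) = 52488/61099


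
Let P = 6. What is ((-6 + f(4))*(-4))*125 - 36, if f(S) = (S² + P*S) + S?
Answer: -19036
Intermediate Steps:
f(S) = S² + 7*S (f(S) = (S² + 6*S) + S = S² + 7*S)
((-6 + f(4))*(-4))*125 - 36 = ((-6 + 4*(7 + 4))*(-4))*125 - 36 = ((-6 + 4*11)*(-4))*125 - 36 = ((-6 + 44)*(-4))*125 - 36 = (38*(-4))*125 - 36 = -152*125 - 36 = -19000 - 36 = -19036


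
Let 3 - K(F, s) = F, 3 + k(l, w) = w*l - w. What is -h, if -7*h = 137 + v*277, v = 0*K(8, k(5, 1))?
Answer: 137/7 ≈ 19.571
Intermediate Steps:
k(l, w) = -3 - w + l*w (k(l, w) = -3 + (w*l - w) = -3 + (l*w - w) = -3 + (-w + l*w) = -3 - w + l*w)
K(F, s) = 3 - F
v = 0 (v = 0*(3 - 1*8) = 0*(3 - 8) = 0*(-5) = 0)
h = -137/7 (h = -(137 + 0*277)/7 = -(137 + 0)/7 = -⅐*137 = -137/7 ≈ -19.571)
-h = -1*(-137/7) = 137/7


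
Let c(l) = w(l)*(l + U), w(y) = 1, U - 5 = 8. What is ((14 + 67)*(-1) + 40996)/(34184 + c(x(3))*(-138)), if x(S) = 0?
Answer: 8183/6478 ≈ 1.2632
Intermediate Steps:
U = 13 (U = 5 + 8 = 13)
c(l) = 13 + l (c(l) = 1*(l + 13) = 1*(13 + l) = 13 + l)
((14 + 67)*(-1) + 40996)/(34184 + c(x(3))*(-138)) = ((14 + 67)*(-1) + 40996)/(34184 + (13 + 0)*(-138)) = (81*(-1) + 40996)/(34184 + 13*(-138)) = (-81 + 40996)/(34184 - 1794) = 40915/32390 = 40915*(1/32390) = 8183/6478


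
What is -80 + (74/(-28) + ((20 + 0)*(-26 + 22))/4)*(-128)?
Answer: 19728/7 ≈ 2818.3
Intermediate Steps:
-80 + (74/(-28) + ((20 + 0)*(-26 + 22))/4)*(-128) = -80 + (74*(-1/28) + (20*(-4))*(¼))*(-128) = -80 + (-37/14 - 80*¼)*(-128) = -80 + (-37/14 - 20)*(-128) = -80 - 317/14*(-128) = -80 + 20288/7 = 19728/7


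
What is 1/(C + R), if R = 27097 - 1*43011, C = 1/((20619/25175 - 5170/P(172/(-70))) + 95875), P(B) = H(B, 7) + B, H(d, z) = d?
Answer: -209853650109/3339610985669576 ≈ -6.2838e-5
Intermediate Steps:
P(B) = 2*B (P(B) = B + B = 2*B)
C = 2165050/209853650109 (C = 1/((20619/25175 - 5170/(2*(172/(-70)))) + 95875) = 1/((20619*(1/25175) - 5170/(2*(172*(-1/70)))) + 95875) = 1/((20619/25175 - 5170/(2*(-86/35))) + 95875) = 1/((20619/25175 - 5170/(-172/35)) + 95875) = 1/((20619/25175 - 5170*(-35/172)) + 95875) = 1/((20619/25175 + 90475/86) + 95875) = 1/(2279481359/2165050 + 95875) = 1/(209853650109/2165050) = 2165050/209853650109 ≈ 1.0317e-5)
R = -15914 (R = 27097 - 43011 = -15914)
1/(C + R) = 1/(2165050/209853650109 - 15914) = 1/(-3339610985669576/209853650109) = -209853650109/3339610985669576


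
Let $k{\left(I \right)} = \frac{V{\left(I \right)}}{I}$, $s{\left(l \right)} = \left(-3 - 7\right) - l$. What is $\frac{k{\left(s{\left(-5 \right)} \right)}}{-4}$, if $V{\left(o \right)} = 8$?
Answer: $\frac{2}{5} \approx 0.4$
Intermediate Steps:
$s{\left(l \right)} = -10 - l$
$k{\left(I \right)} = \frac{8}{I}$
$\frac{k{\left(s{\left(-5 \right)} \right)}}{-4} = \frac{8 \frac{1}{-10 - -5}}{-4} = \frac{8}{-10 + 5} \left(- \frac{1}{4}\right) = \frac{8}{-5} \left(- \frac{1}{4}\right) = 8 \left(- \frac{1}{5}\right) \left(- \frac{1}{4}\right) = \left(- \frac{8}{5}\right) \left(- \frac{1}{4}\right) = \frac{2}{5}$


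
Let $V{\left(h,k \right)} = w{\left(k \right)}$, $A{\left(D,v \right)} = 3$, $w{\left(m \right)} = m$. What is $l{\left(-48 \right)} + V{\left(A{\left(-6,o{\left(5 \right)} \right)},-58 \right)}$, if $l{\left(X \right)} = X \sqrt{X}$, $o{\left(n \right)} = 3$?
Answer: $-58 - 192 i \sqrt{3} \approx -58.0 - 332.55 i$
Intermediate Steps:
$l{\left(X \right)} = X^{\frac{3}{2}}$
$V{\left(h,k \right)} = k$
$l{\left(-48 \right)} + V{\left(A{\left(-6,o{\left(5 \right)} \right)},-58 \right)} = \left(-48\right)^{\frac{3}{2}} - 58 = - 192 i \sqrt{3} - 58 = -58 - 192 i \sqrt{3}$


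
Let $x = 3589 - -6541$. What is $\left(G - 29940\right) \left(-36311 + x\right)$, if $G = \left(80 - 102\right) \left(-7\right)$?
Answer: $779827266$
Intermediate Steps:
$G = 154$ ($G = \left(-22\right) \left(-7\right) = 154$)
$x = 10130$ ($x = 3589 + 6541 = 10130$)
$\left(G - 29940\right) \left(-36311 + x\right) = \left(154 - 29940\right) \left(-36311 + 10130\right) = \left(154 - 29940\right) \left(-26181\right) = \left(-29786\right) \left(-26181\right) = 779827266$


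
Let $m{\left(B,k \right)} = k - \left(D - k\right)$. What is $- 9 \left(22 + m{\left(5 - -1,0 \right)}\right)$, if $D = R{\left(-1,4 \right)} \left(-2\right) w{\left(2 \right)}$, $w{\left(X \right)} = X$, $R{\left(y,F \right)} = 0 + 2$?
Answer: $-270$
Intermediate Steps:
$R{\left(y,F \right)} = 2$
$D = -8$ ($D = 2 \left(-2\right) 2 = \left(-4\right) 2 = -8$)
$m{\left(B,k \right)} = 8 + 2 k$ ($m{\left(B,k \right)} = k + \left(k - -8\right) = k + \left(k + 8\right) = k + \left(8 + k\right) = 8 + 2 k$)
$- 9 \left(22 + m{\left(5 - -1,0 \right)}\right) = - 9 \left(22 + \left(8 + 2 \cdot 0\right)\right) = - 9 \left(22 + \left(8 + 0\right)\right) = - 9 \left(22 + 8\right) = \left(-9\right) 30 = -270$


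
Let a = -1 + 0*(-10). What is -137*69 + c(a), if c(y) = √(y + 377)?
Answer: -9453 + 2*√94 ≈ -9433.6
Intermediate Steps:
a = -1 (a = -1 + 0 = -1)
c(y) = √(377 + y)
-137*69 + c(a) = -137*69 + √(377 - 1) = -9453 + √376 = -9453 + 2*√94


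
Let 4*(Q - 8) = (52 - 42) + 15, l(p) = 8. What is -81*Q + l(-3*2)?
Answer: -4585/4 ≈ -1146.3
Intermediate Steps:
Q = 57/4 (Q = 8 + ((52 - 42) + 15)/4 = 8 + (10 + 15)/4 = 8 + (1/4)*25 = 8 + 25/4 = 57/4 ≈ 14.250)
-81*Q + l(-3*2) = -81*57/4 + 8 = -4617/4 + 8 = -4585/4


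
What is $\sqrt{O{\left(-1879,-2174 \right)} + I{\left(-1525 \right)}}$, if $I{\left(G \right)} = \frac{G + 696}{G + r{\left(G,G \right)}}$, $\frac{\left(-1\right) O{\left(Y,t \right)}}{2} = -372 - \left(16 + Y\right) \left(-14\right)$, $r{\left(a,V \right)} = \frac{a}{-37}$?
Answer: $\frac{\sqrt{177185472253}}{1830} \approx 230.02$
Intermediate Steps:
$r{\left(a,V \right)} = - \frac{a}{37}$ ($r{\left(a,V \right)} = a \left(- \frac{1}{37}\right) = - \frac{a}{37}$)
$O{\left(Y,t \right)} = 296 - 28 Y$ ($O{\left(Y,t \right)} = - 2 \left(-372 - \left(16 + Y\right) \left(-14\right)\right) = - 2 \left(-372 - \left(-224 - 14 Y\right)\right) = - 2 \left(-372 + \left(224 + 14 Y\right)\right) = - 2 \left(-148 + 14 Y\right) = 296 - 28 Y$)
$I{\left(G \right)} = \frac{37 \left(696 + G\right)}{36 G}$ ($I{\left(G \right)} = \frac{G + 696}{G - \frac{G}{37}} = \frac{696 + G}{\frac{36}{37} G} = \left(696 + G\right) \frac{37}{36 G} = \frac{37 \left(696 + G\right)}{36 G}$)
$\sqrt{O{\left(-1879,-2174 \right)} + I{\left(-1525 \right)}} = \sqrt{\left(296 - -52612\right) + \frac{37 \left(696 - 1525\right)}{36 \left(-1525\right)}} = \sqrt{\left(296 + 52612\right) + \frac{37}{36} \left(- \frac{1}{1525}\right) \left(-829\right)} = \sqrt{52908 + \frac{30673}{54900}} = \sqrt{\frac{2904679873}{54900}} = \frac{\sqrt{177185472253}}{1830}$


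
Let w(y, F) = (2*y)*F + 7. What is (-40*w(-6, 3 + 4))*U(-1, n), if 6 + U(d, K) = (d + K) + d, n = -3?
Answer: -33880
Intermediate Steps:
w(y, F) = 7 + 2*F*y (w(y, F) = 2*F*y + 7 = 7 + 2*F*y)
U(d, K) = -6 + K + 2*d (U(d, K) = -6 + ((d + K) + d) = -6 + ((K + d) + d) = -6 + (K + 2*d) = -6 + K + 2*d)
(-40*w(-6, 3 + 4))*U(-1, n) = (-40*(7 + 2*(3 + 4)*(-6)))*(-6 - 3 + 2*(-1)) = (-40*(7 + 2*7*(-6)))*(-6 - 3 - 2) = -40*(7 - 84)*(-11) = -40*(-77)*(-11) = 3080*(-11) = -33880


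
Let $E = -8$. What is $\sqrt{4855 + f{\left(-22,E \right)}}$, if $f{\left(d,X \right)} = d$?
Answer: $3 \sqrt{537} \approx 69.52$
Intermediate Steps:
$\sqrt{4855 + f{\left(-22,E \right)}} = \sqrt{4855 - 22} = \sqrt{4833} = 3 \sqrt{537}$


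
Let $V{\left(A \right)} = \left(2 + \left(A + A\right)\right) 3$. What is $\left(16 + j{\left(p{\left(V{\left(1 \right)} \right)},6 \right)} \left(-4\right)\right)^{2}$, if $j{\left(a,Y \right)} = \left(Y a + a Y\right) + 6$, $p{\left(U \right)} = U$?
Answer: $341056$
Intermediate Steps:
$V{\left(A \right)} = 6 + 6 A$ ($V{\left(A \right)} = \left(2 + 2 A\right) 3 = 6 + 6 A$)
$j{\left(a,Y \right)} = 6 + 2 Y a$ ($j{\left(a,Y \right)} = \left(Y a + Y a\right) + 6 = 2 Y a + 6 = 6 + 2 Y a$)
$\left(16 + j{\left(p{\left(V{\left(1 \right)} \right)},6 \right)} \left(-4\right)\right)^{2} = \left(16 + \left(6 + 2 \cdot 6 \left(6 + 6 \cdot 1\right)\right) \left(-4\right)\right)^{2} = \left(16 + \left(6 + 2 \cdot 6 \left(6 + 6\right)\right) \left(-4\right)\right)^{2} = \left(16 + \left(6 + 2 \cdot 6 \cdot 12\right) \left(-4\right)\right)^{2} = \left(16 + \left(6 + 144\right) \left(-4\right)\right)^{2} = \left(16 + 150 \left(-4\right)\right)^{2} = \left(16 - 600\right)^{2} = \left(-584\right)^{2} = 341056$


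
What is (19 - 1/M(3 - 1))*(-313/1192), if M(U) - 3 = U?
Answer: -14711/2980 ≈ -4.9366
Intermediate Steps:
M(U) = 3 + U
(19 - 1/M(3 - 1))*(-313/1192) = (19 - 1/(3 + (3 - 1)))*(-313/1192) = (19 - 1/(3 + 2))*(-313*1/1192) = (19 - 1/5)*(-313/1192) = (19 - 1*⅕)*(-313/1192) = (19 - ⅕)*(-313/1192) = (94/5)*(-313/1192) = -14711/2980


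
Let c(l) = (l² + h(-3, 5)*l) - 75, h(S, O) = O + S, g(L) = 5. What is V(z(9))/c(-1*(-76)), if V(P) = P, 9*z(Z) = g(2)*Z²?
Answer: 15/1951 ≈ 0.0076884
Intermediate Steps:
z(Z) = 5*Z²/9 (z(Z) = (5*Z²)/9 = 5*Z²/9)
c(l) = -75 + l² + 2*l (c(l) = (l² + (5 - 3)*l) - 75 = (l² + 2*l) - 75 = -75 + l² + 2*l)
V(z(9))/c(-1*(-76)) = ((5/9)*9²)/(-75 + (-1*(-76))² + 2*(-1*(-76))) = ((5/9)*81)/(-75 + 76² + 2*76) = 45/(-75 + 5776 + 152) = 45/5853 = 45*(1/5853) = 15/1951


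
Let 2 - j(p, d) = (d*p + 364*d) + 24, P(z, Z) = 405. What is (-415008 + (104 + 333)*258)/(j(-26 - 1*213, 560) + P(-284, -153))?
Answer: 302262/69617 ≈ 4.3418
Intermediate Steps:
j(p, d) = -22 - 364*d - d*p (j(p, d) = 2 - ((d*p + 364*d) + 24) = 2 - ((364*d + d*p) + 24) = 2 - (24 + 364*d + d*p) = 2 + (-24 - 364*d - d*p) = -22 - 364*d - d*p)
(-415008 + (104 + 333)*258)/(j(-26 - 1*213, 560) + P(-284, -153)) = (-415008 + (104 + 333)*258)/((-22 - 364*560 - 1*560*(-26 - 1*213)) + 405) = (-415008 + 437*258)/((-22 - 203840 - 1*560*(-26 - 213)) + 405) = (-415008 + 112746)/((-22 - 203840 - 1*560*(-239)) + 405) = -302262/((-22 - 203840 + 133840) + 405) = -302262/(-70022 + 405) = -302262/(-69617) = -302262*(-1/69617) = 302262/69617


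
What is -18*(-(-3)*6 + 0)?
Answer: -324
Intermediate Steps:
-18*(-(-3)*6 + 0) = -18*(-1*(-3)*6 + 0) = -18*(3*6 + 0) = -18*(18 + 0) = -18*18 = -324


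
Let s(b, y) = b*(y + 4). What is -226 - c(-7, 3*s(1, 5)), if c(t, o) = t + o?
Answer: -246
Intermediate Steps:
s(b, y) = b*(4 + y)
c(t, o) = o + t
-226 - c(-7, 3*s(1, 5)) = -226 - (3*(1*(4 + 5)) - 7) = -226 - (3*(1*9) - 7) = -226 - (3*9 - 7) = -226 - (27 - 7) = -226 - 1*20 = -226 - 20 = -246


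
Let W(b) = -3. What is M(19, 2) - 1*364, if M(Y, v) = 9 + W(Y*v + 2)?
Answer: -358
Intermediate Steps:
M(Y, v) = 6 (M(Y, v) = 9 - 3 = 6)
M(19, 2) - 1*364 = 6 - 1*364 = 6 - 364 = -358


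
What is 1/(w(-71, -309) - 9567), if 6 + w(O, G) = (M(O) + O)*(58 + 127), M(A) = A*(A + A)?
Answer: 1/1842462 ≈ 5.4275e-7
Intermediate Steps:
M(A) = 2*A**2 (M(A) = A*(2*A) = 2*A**2)
w(O, G) = -6 + 185*O + 370*O**2 (w(O, G) = -6 + (2*O**2 + O)*(58 + 127) = -6 + (O + 2*O**2)*185 = -6 + (185*O + 370*O**2) = -6 + 185*O + 370*O**2)
1/(w(-71, -309) - 9567) = 1/((-6 + 185*(-71) + 370*(-71)**2) - 9567) = 1/((-6 - 13135 + 370*5041) - 9567) = 1/((-6 - 13135 + 1865170) - 9567) = 1/(1852029 - 9567) = 1/1842462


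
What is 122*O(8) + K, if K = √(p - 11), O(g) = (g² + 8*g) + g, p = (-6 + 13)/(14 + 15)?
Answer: 16592 + 2*I*√2262/29 ≈ 16592.0 + 3.28*I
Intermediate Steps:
p = 7/29 ≈ 0.24138
O(g) = g² + 9*g
K = 2*I*√2262/29 (K = √(7/29 - 11) = √(-312/29) = 2*I*√2262/29 ≈ 3.28*I)
122*O(8) + K = 122*(8*(9 + 8)) + 2*I*√2262/29 = 122*(8*17) + 2*I*√2262/29 = 122*136 + 2*I*√2262/29 = 16592 + 2*I*√2262/29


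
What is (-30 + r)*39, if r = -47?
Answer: -3003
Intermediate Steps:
(-30 + r)*39 = (-30 - 47)*39 = -77*39 = -3003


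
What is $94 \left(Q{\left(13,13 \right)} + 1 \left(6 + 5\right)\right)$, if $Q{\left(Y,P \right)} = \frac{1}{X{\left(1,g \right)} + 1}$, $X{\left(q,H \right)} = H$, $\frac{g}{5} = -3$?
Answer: $\frac{7191}{7} \approx 1027.3$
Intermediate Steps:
$g = -15$ ($g = 5 \left(-3\right) = -15$)
$Q{\left(Y,P \right)} = - \frac{1}{14}$ ($Q{\left(Y,P \right)} = \frac{1}{-15 + 1} = \frac{1}{-14} = - \frac{1}{14}$)
$94 \left(Q{\left(13,13 \right)} + 1 \left(6 + 5\right)\right) = 94 \left(- \frac{1}{14} + 1 \left(6 + 5\right)\right) = 94 \left(- \frac{1}{14} + 1 \cdot 11\right) = 94 \left(- \frac{1}{14} + 11\right) = 94 \cdot \frac{153}{14} = \frac{7191}{7}$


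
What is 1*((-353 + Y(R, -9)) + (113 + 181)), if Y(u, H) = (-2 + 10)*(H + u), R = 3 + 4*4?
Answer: 21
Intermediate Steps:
R = 19 (R = 3 + 16 = 19)
Y(u, H) = 8*H + 8*u (Y(u, H) = 8*(H + u) = 8*H + 8*u)
1*((-353 + Y(R, -9)) + (113 + 181)) = 1*((-353 + (8*(-9) + 8*19)) + (113 + 181)) = 1*((-353 + (-72 + 152)) + 294) = 1*((-353 + 80) + 294) = 1*(-273 + 294) = 1*21 = 21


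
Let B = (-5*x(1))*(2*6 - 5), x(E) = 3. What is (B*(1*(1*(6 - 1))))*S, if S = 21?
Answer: -11025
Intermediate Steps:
B = -105 (B = (-5*3)*(2*6 - 5) = -15*(12 - 5) = -15*7 = -105)
(B*(1*(1*(6 - 1))))*S = -105*1*(6 - 1)*21 = -105*1*5*21 = -105*5*21 = -525*21 = -11025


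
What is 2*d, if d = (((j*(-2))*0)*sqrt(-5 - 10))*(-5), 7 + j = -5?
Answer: 0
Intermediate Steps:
j = -12 (j = -7 - 5 = -12)
d = 0 (d = ((-12*(-2)*0)*sqrt(-5 - 10))*(-5) = ((24*0)*sqrt(-15))*(-5) = (0*(I*sqrt(15)))*(-5) = 0*(-5) = 0)
2*d = 2*0 = 0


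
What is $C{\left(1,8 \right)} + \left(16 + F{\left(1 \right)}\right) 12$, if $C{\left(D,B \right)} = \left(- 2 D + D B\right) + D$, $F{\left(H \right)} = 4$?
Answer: $247$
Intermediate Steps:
$C{\left(D,B \right)} = - D + B D$ ($C{\left(D,B \right)} = \left(- 2 D + B D\right) + D = - D + B D$)
$C{\left(1,8 \right)} + \left(16 + F{\left(1 \right)}\right) 12 = 1 \left(-1 + 8\right) + \left(16 + 4\right) 12 = 1 \cdot 7 + 20 \cdot 12 = 7 + 240 = 247$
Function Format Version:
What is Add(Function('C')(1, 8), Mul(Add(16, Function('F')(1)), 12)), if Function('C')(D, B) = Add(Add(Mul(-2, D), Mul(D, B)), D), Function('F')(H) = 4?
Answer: 247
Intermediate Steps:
Function('C')(D, B) = Add(Mul(-1, D), Mul(B, D)) (Function('C')(D, B) = Add(Add(Mul(-2, D), Mul(B, D)), D) = Add(Mul(-1, D), Mul(B, D)))
Add(Function('C')(1, 8), Mul(Add(16, Function('F')(1)), 12)) = Add(Mul(1, Add(-1, 8)), Mul(Add(16, 4), 12)) = Add(Mul(1, 7), Mul(20, 12)) = Add(7, 240) = 247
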